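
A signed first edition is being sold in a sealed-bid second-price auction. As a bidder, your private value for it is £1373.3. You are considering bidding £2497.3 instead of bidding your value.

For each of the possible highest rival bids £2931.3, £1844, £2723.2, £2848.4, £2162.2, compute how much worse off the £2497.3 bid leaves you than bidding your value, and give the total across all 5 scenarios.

The deviation costs you only when the competing bid falls strictly between £1373.3 and £2497.3; elsewhere both bids give the same outcome.
£2931.3: outcomes coincide → loss £0.
£1844: truthful payoff £0, deviation payoff −£470.7 → loss £470.7.
£2723.2: outcomes coincide → loss £0.
£2848.4: outcomes coincide → loss £0.
£2162.2: truthful payoff £0, deviation payoff −£788.9 → loss £788.9.
Total loss = £470.7 + £788.9 = £1259.6.
Because the price is fixed by the runner-up's bid, deviating from your value can only change a good outcome into a bad one — never the reverse.

£1259.6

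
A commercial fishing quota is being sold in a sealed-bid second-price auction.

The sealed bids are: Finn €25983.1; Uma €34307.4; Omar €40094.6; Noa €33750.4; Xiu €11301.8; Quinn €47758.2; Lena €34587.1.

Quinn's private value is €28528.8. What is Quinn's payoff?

Highest bid: Quinn at €47758.2, so Quinn wins.
Second-highest bid: Omar at €40094.6 — that is the price the winner pays.
Quinn's payoff = value − price = €28528.8 − €40094.6 = −€11565.8.

−€11565.8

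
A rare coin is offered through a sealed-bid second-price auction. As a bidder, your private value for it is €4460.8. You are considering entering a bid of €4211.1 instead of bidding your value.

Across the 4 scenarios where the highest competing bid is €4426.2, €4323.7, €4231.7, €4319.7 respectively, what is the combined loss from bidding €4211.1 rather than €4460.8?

€541.9

The deviation costs you only when the competing bid falls strictly between €4211.1 and €4460.8; elsewhere both bids give the same outcome.
€4426.2: truthful payoff €34.6, deviation payoff €0 → loss €34.6.
€4323.7: truthful payoff €137.1, deviation payoff €0 → loss €137.1.
€4231.7: truthful payoff €229.1, deviation payoff €0 → loss €229.1.
€4319.7: truthful payoff €141.1, deviation payoff €0 → loss €141.1.
Total loss = €34.6 + €137.1 + €229.1 + €141.1 = €541.9.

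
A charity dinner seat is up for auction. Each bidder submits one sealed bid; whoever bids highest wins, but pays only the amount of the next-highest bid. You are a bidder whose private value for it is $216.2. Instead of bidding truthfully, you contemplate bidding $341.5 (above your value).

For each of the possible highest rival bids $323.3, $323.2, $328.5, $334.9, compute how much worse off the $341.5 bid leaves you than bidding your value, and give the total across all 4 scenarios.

The deviation costs you only when the competing bid falls strictly between $216.2 and $341.5; elsewhere both bids give the same outcome.
$323.3: truthful payoff $0, deviation payoff −$107.1 → loss $107.1.
$323.2: truthful payoff $0, deviation payoff −$107 → loss $107.
$328.5: truthful payoff $0, deviation payoff −$112.3 → loss $112.3.
$334.9: truthful payoff $0, deviation payoff −$118.7 → loss $118.7.
Total loss = $107.1 + $107 + $112.3 + $118.7 = $445.1.

$445.1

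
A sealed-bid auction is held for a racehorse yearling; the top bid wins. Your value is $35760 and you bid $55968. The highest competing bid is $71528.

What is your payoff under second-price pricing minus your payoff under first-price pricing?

$0

Your bid $55968 is below $71528, so you lose under either rule.
Payoff is $0 in both cases; difference = $0.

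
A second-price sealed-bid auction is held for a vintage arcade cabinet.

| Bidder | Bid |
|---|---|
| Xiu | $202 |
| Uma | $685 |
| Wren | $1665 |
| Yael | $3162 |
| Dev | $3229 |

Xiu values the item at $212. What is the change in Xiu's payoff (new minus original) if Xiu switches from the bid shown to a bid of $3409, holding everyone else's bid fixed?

The highest bid among the other bidders is $3229; Xiu's bid doesn't change that.
Original bid $202: Xiu is not highest (top rival bid is $3229); payoff $0.
Alternative bid $3409: Xiu is highest, pays the top rival bid $3229; payoff $212 − $3229 = −$3017.
Change in payoff = −$3017 − ($0) = −$3017.

−$3017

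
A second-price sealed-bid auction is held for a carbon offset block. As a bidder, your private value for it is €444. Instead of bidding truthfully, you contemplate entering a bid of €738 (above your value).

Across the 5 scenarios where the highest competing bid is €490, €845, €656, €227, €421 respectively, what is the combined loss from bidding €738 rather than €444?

The deviation costs you only when the competing bid falls strictly between €444 and €738; elsewhere both bids give the same outcome.
€490: truthful payoff €0, deviation payoff −€46 → loss €46.
€845: outcomes coincide → loss €0.
€656: truthful payoff €0, deviation payoff −€212 → loss €212.
€227: outcomes coincide → loss €0.
€421: outcomes coincide → loss €0.
Total loss = €46 + €212 = €258.

€258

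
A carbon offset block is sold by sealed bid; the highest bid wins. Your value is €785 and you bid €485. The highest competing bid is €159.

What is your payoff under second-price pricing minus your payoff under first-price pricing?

You have the highest bid, so you win under either rule.
Second-price: pay €159 → payoff €626.
First-price: pay your own bid €485 → payoff €300.
Difference = €626 − (€300) = €326.

€326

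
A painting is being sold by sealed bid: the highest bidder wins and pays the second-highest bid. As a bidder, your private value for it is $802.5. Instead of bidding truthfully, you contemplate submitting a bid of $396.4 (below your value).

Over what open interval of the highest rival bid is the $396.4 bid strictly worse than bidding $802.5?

($396.4, $802.5)

If the competing bid is below $396.4, both bids win at the same price — no difference.
If it is above $802.5, both bids lose — no difference.
If it lies strictly between $396.4 and $802.5, bidding your value wins at a price below your value (positive payoff) while bidding $396.4 loses (payoff 0).
So the deviation strictly hurts on the open interval ($396.4, $802.5).
Truthful bidding weakly dominates here: raising your bid can only win items priced above your value, and lowering it can only forfeit items priced below.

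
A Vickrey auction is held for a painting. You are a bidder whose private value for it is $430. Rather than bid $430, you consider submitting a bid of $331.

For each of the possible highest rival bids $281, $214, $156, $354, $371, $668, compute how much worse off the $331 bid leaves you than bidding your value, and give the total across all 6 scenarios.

$135

The deviation costs you only when the competing bid falls strictly between $331 and $430; elsewhere both bids give the same outcome.
$281: outcomes coincide → loss $0.
$214: outcomes coincide → loss $0.
$156: outcomes coincide → loss $0.
$354: truthful payoff $76, deviation payoff $0 → loss $76.
$371: truthful payoff $59, deviation payoff $0 → loss $59.
$668: outcomes coincide → loss $0.
Total loss = $76 + $59 = $135.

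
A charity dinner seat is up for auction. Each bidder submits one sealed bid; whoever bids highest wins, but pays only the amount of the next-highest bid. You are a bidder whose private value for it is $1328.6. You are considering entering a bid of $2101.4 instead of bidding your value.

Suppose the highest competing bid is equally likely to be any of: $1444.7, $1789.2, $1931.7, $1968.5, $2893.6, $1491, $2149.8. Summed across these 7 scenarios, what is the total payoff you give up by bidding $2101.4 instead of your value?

$1982.1

The deviation costs you only when the competing bid falls strictly between $1328.6 and $2101.4; elsewhere both bids give the same outcome.
$1444.7: truthful payoff $0, deviation payoff −$116.1 → loss $116.1.
$1789.2: truthful payoff $0, deviation payoff −$460.6 → loss $460.6.
$1931.7: truthful payoff $0, deviation payoff −$603.1 → loss $603.1.
$1968.5: truthful payoff $0, deviation payoff −$639.9 → loss $639.9.
$2893.6: outcomes coincide → loss $0.
$1491: truthful payoff $0, deviation payoff −$162.4 → loss $162.4.
$2149.8: outcomes coincide → loss $0.
Total loss = $116.1 + $460.6 + $603.1 + $639.9 + $162.4 = $1982.1.
Because the price is fixed by the runner-up's bid, deviating from your value can only change a good outcome into a bad one — never the reverse.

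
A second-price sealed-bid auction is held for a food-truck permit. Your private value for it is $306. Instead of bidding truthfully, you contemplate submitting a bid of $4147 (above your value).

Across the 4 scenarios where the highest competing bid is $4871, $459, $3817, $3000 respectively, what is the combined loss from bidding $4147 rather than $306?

The deviation costs you only when the competing bid falls strictly between $306 and $4147; elsewhere both bids give the same outcome.
$4871: outcomes coincide → loss $0.
$459: truthful payoff $0, deviation payoff −$153 → loss $153.
$3817: truthful payoff $0, deviation payoff −$3511 → loss $3511.
$3000: truthful payoff $0, deviation payoff −$2694 → loss $2694.
Total loss = $153 + $3511 + $2694 = $6358.

$6358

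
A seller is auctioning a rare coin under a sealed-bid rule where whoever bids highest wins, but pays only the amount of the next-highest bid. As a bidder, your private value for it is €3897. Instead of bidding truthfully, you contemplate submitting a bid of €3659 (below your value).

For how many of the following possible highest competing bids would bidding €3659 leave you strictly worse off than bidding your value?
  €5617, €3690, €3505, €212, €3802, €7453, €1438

The deviation hurts exactly when the highest competing bid lies strictly between €3659 and €3897 — underbidding then forfeits a profitable win.
€5617: above both → same outcome either way.
€3690: inside the interval → strictly worse (loss €207).
€3505: below both → same outcome either way.
€212: below both → same outcome either way.
€3802: inside the interval → strictly worse (loss €95).
€7453: above both → same outcome either way.
€1438: below both → same outcome either way.
Count: 2.

2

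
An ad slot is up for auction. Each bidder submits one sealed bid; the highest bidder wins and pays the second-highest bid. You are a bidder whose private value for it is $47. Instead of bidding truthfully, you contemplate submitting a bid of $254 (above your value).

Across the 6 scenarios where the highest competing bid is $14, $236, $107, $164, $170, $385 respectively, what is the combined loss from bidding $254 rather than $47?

$489

The deviation costs you only when the competing bid falls strictly between $47 and $254; elsewhere both bids give the same outcome.
$14: outcomes coincide → loss $0.
$236: truthful payoff $0, deviation payoff −$189 → loss $189.
$107: truthful payoff $0, deviation payoff −$60 → loss $60.
$164: truthful payoff $0, deviation payoff −$117 → loss $117.
$170: truthful payoff $0, deviation payoff −$123 → loss $123.
$385: outcomes coincide → loss $0.
Total loss = $189 + $60 + $117 + $123 = $489.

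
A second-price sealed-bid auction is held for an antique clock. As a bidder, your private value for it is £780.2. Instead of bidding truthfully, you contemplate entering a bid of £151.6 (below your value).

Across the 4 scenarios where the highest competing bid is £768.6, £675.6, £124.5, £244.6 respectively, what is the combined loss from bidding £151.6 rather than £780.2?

£651.8

The deviation costs you only when the competing bid falls strictly between £151.6 and £780.2; elsewhere both bids give the same outcome.
£768.6: truthful payoff £11.6, deviation payoff £0 → loss £11.6.
£675.6: truthful payoff £104.6, deviation payoff £0 → loss £104.6.
£124.5: outcomes coincide → loss £0.
£244.6: truthful payoff £535.6, deviation payoff £0 → loss £535.6.
Total loss = £11.6 + £104.6 + £535.6 = £651.8.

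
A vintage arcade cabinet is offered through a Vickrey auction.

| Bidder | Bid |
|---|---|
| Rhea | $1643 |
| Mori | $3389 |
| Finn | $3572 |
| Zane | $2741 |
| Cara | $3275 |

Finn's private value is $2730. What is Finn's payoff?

−$659

Highest bid: Finn at $3572, so Finn wins.
Second-highest bid: Mori at $3389 — that is the price the winner pays.
Finn's payoff = value − price = $2730 − $3389 = −$659.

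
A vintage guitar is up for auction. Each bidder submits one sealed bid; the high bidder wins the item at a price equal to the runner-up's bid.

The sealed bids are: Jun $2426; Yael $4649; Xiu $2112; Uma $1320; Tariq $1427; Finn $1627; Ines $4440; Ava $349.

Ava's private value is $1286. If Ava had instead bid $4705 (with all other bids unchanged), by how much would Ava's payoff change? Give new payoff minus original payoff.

The highest bid among the other bidders is $4649; Ava's bid doesn't change that.
Original bid $349: Ava is not highest (top rival bid is $4649); payoff $0.
Alternative bid $4705: Ava is highest, pays the top rival bid $4649; payoff $1286 − $4649 = −$3363.
Change in payoff = −$3363 − ($0) = −$3363.

−$3363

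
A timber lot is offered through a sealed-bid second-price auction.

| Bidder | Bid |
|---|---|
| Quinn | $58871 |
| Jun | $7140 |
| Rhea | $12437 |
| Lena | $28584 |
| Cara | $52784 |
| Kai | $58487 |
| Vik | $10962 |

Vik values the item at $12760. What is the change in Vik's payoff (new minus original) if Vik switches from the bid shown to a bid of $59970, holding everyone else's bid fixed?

−$46111

The highest bid among the other bidders is $58871; Vik's bid doesn't change that.
Original bid $10962: Vik is not highest (top rival bid is $58871); payoff $0.
Alternative bid $59970: Vik is highest, pays the top rival bid $58871; payoff $12760 − $58871 = −$46111.
Change in payoff = −$46111 − ($0) = −$46111.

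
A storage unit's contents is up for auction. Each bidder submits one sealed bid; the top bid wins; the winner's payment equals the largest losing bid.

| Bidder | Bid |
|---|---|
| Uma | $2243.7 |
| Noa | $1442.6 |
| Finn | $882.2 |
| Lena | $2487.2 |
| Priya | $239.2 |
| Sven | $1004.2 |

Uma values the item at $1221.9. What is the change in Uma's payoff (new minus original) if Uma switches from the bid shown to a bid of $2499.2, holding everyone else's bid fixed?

The highest bid among the other bidders is $2487.2; Uma's bid doesn't change that.
Original bid $2243.7: Uma is not highest (top rival bid is $2487.2); payoff $0.
Alternative bid $2499.2: Uma is highest, pays the top rival bid $2487.2; payoff $1221.9 − $2487.2 = −$1265.3.
Change in payoff = −$1265.3 − ($0) = −$1265.3.

−$1265.3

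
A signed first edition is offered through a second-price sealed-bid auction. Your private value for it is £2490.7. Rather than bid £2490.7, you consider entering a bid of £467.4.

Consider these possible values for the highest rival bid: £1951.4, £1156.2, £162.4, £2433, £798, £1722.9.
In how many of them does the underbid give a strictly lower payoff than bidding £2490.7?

The deviation hurts exactly when the highest competing bid lies strictly between £467.4 and £2490.7 — underbidding then forfeits a profitable win.
£1951.4: inside the interval → strictly worse (loss £539.3).
£1156.2: inside the interval → strictly worse (loss £1334.5).
£162.4: below both → same outcome either way.
£2433: inside the interval → strictly worse (loss £57.7).
£798: inside the interval → strictly worse (loss £1692.7).
£1722.9: inside the interval → strictly worse (loss £767.8).
Count: 5.

5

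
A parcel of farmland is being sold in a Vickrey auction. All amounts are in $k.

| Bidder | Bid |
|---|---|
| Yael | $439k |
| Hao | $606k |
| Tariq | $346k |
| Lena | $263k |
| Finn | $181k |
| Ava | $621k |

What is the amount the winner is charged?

$606k

Highest bid: Ava at $621k, so Ava wins.
Second-highest bid: Hao at $606k — that is the price the winner pays.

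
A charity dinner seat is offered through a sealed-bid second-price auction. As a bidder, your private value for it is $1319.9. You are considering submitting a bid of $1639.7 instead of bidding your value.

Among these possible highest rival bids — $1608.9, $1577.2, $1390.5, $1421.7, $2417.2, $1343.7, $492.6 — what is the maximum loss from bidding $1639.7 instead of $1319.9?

$1608.9: truthful gives $0, deviation gives −$289 → loss $289.
$1577.2: truthful gives $0, deviation gives −$257.3 → loss $257.3.
$1390.5: truthful gives $0, deviation gives −$70.6 → loss $70.6.
$1421.7: truthful gives $0, deviation gives −$101.8 → loss $101.8.
$2417.2: same outcome either way → loss $0.
$1343.7: truthful gives $0, deviation gives −$23.8 → loss $23.8.
$492.6: same outcome either way → loss $0.
Maximum loss: $289.

$289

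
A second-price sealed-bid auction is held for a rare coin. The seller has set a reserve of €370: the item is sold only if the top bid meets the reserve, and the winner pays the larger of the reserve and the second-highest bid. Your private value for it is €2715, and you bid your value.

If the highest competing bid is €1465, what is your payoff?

€1250

Your bid €2715 is the highest and exceeds the reserve.
Price = max(second-highest bid, reserve) = max(€1465, €370) = €1465.
Payoff = €2715 − €1465 = €1250.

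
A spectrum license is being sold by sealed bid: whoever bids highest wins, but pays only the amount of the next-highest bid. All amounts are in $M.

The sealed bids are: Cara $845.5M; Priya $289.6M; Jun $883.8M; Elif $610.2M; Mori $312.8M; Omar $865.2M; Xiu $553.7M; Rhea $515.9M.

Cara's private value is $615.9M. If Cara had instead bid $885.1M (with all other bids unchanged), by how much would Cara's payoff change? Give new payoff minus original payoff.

The highest bid among the other bidders is $883.8M; Cara's bid doesn't change that.
Original bid $845.5M: Cara is not highest (top rival bid is $883.8M); payoff $0M.
Alternative bid $885.1M: Cara is highest, pays the top rival bid $883.8M; payoff $615.9M − $883.8M = −$267.9M.
Change in payoff = −$267.9M − ($0M) = −$267.9M.

−$267.9M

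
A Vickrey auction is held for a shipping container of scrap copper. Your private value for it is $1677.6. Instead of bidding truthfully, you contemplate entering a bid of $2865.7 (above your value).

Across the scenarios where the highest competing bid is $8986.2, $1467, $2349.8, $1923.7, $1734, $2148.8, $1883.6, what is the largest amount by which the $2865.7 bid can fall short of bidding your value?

$8986.2: same outcome either way → loss $0.
$1467: same outcome either way → loss $0.
$2349.8: truthful gives $0, deviation gives −$672.2 → loss $672.2.
$1923.7: truthful gives $0, deviation gives −$246.1 → loss $246.1.
$1734: truthful gives $0, deviation gives −$56.4 → loss $56.4.
$2148.8: truthful gives $0, deviation gives −$471.2 → loss $471.2.
$1883.6: truthful gives $0, deviation gives −$206 → loss $206.
Maximum loss: $672.2.

$672.2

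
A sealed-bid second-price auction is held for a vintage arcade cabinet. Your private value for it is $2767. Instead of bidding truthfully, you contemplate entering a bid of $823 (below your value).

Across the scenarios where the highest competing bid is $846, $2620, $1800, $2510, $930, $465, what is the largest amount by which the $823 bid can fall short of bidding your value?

$1921

$846: truthful gives $1921, deviation gives $0 → loss $1921.
$2620: truthful gives $147, deviation gives $0 → loss $147.
$1800: truthful gives $967, deviation gives $0 → loss $967.
$2510: truthful gives $257, deviation gives $0 → loss $257.
$930: truthful gives $1837, deviation gives $0 → loss $1837.
$465: same outcome either way → loss $0.
Maximum loss: $1921.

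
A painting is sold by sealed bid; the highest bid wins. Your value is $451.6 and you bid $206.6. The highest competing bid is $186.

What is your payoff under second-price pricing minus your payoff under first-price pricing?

You have the highest bid, so you win under either rule.
Second-price: pay $186 → payoff $265.6.
First-price: pay your own bid $206.6 → payoff $245.
Difference = $265.6 − ($245) = $20.6.

$20.6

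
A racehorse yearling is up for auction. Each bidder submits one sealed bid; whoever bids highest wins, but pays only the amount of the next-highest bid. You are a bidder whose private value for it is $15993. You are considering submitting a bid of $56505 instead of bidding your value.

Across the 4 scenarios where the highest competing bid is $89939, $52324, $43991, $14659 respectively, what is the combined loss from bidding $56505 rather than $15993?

$64329

The deviation costs you only when the competing bid falls strictly between $15993 and $56505; elsewhere both bids give the same outcome.
$89939: outcomes coincide → loss $0.
$52324: truthful payoff $0, deviation payoff −$36331 → loss $36331.
$43991: truthful payoff $0, deviation payoff −$27998 → loss $27998.
$14659: outcomes coincide → loss $0.
Total loss = $36331 + $27998 = $64329.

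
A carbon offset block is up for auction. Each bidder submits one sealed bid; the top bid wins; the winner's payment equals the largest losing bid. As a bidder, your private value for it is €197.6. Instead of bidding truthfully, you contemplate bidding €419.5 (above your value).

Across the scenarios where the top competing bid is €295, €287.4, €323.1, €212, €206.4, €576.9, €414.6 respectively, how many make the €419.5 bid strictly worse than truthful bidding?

6

The deviation hurts exactly when the highest competing bid lies strictly between €197.6 and €419.5 — overbidding then wins at a price above your value.
€295: inside the interval → strictly worse (loss €97.4).
€287.4: inside the interval → strictly worse (loss €89.8).
€323.1: inside the interval → strictly worse (loss €125.5).
€212: inside the interval → strictly worse (loss €14.4).
€206.4: inside the interval → strictly worse (loss €8.8).
€576.9: above both → same outcome either way.
€414.6: inside the interval → strictly worse (loss €217).
Count: 6.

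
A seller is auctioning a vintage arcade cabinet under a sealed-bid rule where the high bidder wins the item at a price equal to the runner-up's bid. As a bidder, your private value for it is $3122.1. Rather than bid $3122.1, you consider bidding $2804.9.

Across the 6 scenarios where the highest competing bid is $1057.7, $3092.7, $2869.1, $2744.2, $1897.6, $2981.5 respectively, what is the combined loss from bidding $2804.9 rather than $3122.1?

$423

The deviation costs you only when the competing bid falls strictly between $2804.9 and $3122.1; elsewhere both bids give the same outcome.
$1057.7: outcomes coincide → loss $0.
$3092.7: truthful payoff $29.4, deviation payoff $0 → loss $29.4.
$2869.1: truthful payoff $253, deviation payoff $0 → loss $253.
$2744.2: outcomes coincide → loss $0.
$1897.6: outcomes coincide → loss $0.
$2981.5: truthful payoff $140.6, deviation payoff $0 → loss $140.6.
Total loss = $29.4 + $253 + $140.6 = $423.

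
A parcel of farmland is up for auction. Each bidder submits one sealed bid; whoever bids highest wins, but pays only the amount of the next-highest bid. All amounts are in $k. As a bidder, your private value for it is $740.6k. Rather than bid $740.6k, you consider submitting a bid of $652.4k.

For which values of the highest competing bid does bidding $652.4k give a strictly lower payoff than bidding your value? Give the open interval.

If the competing bid is below $652.4k, both bids win at the same price — no difference.
If it is above $740.6k, both bids lose — no difference.
If it lies strictly between $652.4k and $740.6k, bidding your value wins at a price below your value (positive payoff) while bidding $652.4k loses (payoff 0).
So the deviation strictly hurts on the open interval ($652.4k, $740.6k).
Truthful bidding weakly dominates here: raising your bid can only win items priced above your value, and lowering it can only forfeit items priced below.

($652.4k, $740.6k)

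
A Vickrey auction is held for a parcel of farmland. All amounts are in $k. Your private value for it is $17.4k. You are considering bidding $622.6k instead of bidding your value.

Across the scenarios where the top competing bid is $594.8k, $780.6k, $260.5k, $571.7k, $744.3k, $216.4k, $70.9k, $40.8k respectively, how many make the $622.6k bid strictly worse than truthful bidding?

The deviation hurts exactly when the highest competing bid lies strictly between $17.4k and $622.6k — overbidding then wins at a price above your value.
$594.8k: inside the interval → strictly worse (loss $577.4k).
$780.6k: above both → same outcome either way.
$260.5k: inside the interval → strictly worse (loss $243.1k).
$571.7k: inside the interval → strictly worse (loss $554.3k).
$744.3k: above both → same outcome either way.
$216.4k: inside the interval → strictly worse (loss $199k).
$70.9k: inside the interval → strictly worse (loss $53.5k).
$40.8k: inside the interval → strictly worse (loss $23.4k).
Count: 6.

6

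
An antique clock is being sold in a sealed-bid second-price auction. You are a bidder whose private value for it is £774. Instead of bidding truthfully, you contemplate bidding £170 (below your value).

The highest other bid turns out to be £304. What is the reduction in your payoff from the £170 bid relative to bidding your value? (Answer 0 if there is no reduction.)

£470

Bidding your value £774: you win (since £774 > £304) and pay £304. Payoff £470.
Bidding £170: you lose. Payoff £0.
The competing bid £304 lies between your shaded bid and your value, so underbidding forfeits an item you could have won at a profitable price.
Loss from deviating = £470 − (£0) = £470.
Because the price is fixed by the runner-up's bid, deviating from your value can only change a good outcome into a bad one — never the reverse.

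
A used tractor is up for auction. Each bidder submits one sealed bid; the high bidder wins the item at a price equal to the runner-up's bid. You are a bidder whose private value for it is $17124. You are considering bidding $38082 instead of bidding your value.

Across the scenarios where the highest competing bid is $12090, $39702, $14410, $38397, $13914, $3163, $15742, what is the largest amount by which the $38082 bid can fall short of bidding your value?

$12090: same outcome either way → loss $0.
$39702: same outcome either way → loss $0.
$14410: same outcome either way → loss $0.
$38397: same outcome either way → loss $0.
$13914: same outcome either way → loss $0.
$3163: same outcome either way → loss $0.
$15742: same outcome either way → loss $0.
Maximum loss: $0.

$0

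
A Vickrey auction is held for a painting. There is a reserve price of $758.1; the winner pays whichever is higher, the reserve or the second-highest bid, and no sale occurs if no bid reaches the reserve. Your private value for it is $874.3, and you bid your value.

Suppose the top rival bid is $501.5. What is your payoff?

$116.2

Your bid $874.3 is the highest and exceeds the reserve.
Price = max(second-highest bid, reserve) = max($501.5, $758.1) = $758.1.
Payoff = $874.3 − $758.1 = $116.2.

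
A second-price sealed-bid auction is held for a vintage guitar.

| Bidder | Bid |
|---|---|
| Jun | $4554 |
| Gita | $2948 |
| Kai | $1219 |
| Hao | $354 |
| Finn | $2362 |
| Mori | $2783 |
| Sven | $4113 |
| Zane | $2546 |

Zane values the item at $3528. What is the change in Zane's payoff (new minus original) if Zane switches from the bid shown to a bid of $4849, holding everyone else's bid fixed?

The highest bid among the other bidders is $4554; Zane's bid doesn't change that.
Original bid $2546: Zane is not highest (top rival bid is $4554); payoff $0.
Alternative bid $4849: Zane is highest, pays the top rival bid $4554; payoff $3528 − $4554 = −$1026.
Change in payoff = −$1026 − ($0) = −$1026.

−$1026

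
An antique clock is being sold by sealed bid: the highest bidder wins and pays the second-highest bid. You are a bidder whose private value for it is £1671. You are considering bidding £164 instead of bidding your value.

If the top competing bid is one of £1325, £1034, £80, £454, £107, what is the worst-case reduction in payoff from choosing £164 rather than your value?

£1325: truthful gives £346, deviation gives £0 → loss £346.
£1034: truthful gives £637, deviation gives £0 → loss £637.
£80: same outcome either way → loss £0.
£454: truthful gives £1217, deviation gives £0 → loss £1217.
£107: same outcome either way → loss £0.
Maximum loss: £1217.

£1217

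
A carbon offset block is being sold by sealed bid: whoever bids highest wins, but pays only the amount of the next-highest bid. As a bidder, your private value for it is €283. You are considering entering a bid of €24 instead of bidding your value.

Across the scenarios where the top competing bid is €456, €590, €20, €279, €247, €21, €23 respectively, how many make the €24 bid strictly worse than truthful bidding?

2

The deviation hurts exactly when the highest competing bid lies strictly between €24 and €283 — underbidding then forfeits a profitable win.
€456: above both → same outcome either way.
€590: above both → same outcome either way.
€20: below both → same outcome either way.
€279: inside the interval → strictly worse (loss €4).
€247: inside the interval → strictly worse (loss €36).
€21: below both → same outcome either way.
€23: below both → same outcome either way.
Count: 2.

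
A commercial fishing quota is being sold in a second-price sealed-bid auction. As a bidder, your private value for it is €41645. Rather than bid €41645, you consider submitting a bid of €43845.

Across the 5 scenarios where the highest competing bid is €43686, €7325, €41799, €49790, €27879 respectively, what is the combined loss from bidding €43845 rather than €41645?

€2195

The deviation costs you only when the competing bid falls strictly between €41645 and €43845; elsewhere both bids give the same outcome.
€43686: truthful payoff €0, deviation payoff −€2041 → loss €2041.
€7325: outcomes coincide → loss €0.
€41799: truthful payoff €0, deviation payoff −€154 → loss €154.
€49790: outcomes coincide → loss €0.
€27879: outcomes coincide → loss €0.
Total loss = €2041 + €154 = €2195.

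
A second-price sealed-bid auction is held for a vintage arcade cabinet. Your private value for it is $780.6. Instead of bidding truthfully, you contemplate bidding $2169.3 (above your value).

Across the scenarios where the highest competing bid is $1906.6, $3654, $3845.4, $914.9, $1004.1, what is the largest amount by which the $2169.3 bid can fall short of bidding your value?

$1126

$1906.6: truthful gives $0, deviation gives −$1126 → loss $1126.
$3654: same outcome either way → loss $0.
$3845.4: same outcome either way → loss $0.
$914.9: truthful gives $0, deviation gives −$134.3 → loss $134.3.
$1004.1: truthful gives $0, deviation gives −$223.5 → loss $223.5.
Maximum loss: $1126.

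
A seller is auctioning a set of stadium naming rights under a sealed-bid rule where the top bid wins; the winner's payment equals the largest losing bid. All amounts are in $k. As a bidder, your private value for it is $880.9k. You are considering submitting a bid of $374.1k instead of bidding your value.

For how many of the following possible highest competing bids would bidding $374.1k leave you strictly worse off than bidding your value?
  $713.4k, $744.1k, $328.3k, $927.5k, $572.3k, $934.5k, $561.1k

The deviation hurts exactly when the highest competing bid lies strictly between $374.1k and $880.9k — underbidding then forfeits a profitable win.
$713.4k: inside the interval → strictly worse (loss $167.5k).
$744.1k: inside the interval → strictly worse (loss $136.8k).
$328.3k: below both → same outcome either way.
$927.5k: above both → same outcome either way.
$572.3k: inside the interval → strictly worse (loss $308.6k).
$934.5k: above both → same outcome either way.
$561.1k: inside the interval → strictly worse (loss $319.8k).
Count: 4.

4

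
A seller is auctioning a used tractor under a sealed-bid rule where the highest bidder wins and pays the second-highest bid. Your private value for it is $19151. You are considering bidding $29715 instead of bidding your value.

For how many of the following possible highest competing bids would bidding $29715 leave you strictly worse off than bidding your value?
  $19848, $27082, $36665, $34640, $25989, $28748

The deviation hurts exactly when the highest competing bid lies strictly between $19151 and $29715 — overbidding then wins at a price above your value.
$19848: inside the interval → strictly worse (loss $697).
$27082: inside the interval → strictly worse (loss $7931).
$36665: above both → same outcome either way.
$34640: above both → same outcome either way.
$25989: inside the interval → strictly worse (loss $6838).
$28748: inside the interval → strictly worse (loss $9597).
Count: 4.

4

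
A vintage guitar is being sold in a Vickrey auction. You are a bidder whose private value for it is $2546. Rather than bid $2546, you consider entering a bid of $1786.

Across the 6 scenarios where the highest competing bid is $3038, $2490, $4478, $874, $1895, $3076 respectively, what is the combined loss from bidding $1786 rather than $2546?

$707

The deviation costs you only when the competing bid falls strictly between $1786 and $2546; elsewhere both bids give the same outcome.
$3038: outcomes coincide → loss $0.
$2490: truthful payoff $56, deviation payoff $0 → loss $56.
$4478: outcomes coincide → loss $0.
$874: outcomes coincide → loss $0.
$1895: truthful payoff $651, deviation payoff $0 → loss $651.
$3076: outcomes coincide → loss $0.
Total loss = $56 + $651 = $707.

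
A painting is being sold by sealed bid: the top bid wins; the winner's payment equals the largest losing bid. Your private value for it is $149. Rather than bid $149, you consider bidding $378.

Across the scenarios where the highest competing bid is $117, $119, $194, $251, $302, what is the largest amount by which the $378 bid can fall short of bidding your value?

$117: same outcome either way → loss $0.
$119: same outcome either way → loss $0.
$194: truthful gives $0, deviation gives −$45 → loss $45.
$251: truthful gives $0, deviation gives −$102 → loss $102.
$302: truthful gives $0, deviation gives −$153 → loss $153.
Maximum loss: $153.

$153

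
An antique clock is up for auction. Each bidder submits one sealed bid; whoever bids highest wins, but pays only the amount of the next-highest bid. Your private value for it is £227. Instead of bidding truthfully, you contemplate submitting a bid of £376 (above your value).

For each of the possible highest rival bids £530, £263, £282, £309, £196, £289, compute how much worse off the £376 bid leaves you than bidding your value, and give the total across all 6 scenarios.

The deviation costs you only when the competing bid falls strictly between £227 and £376; elsewhere both bids give the same outcome.
£530: outcomes coincide → loss £0.
£263: truthful payoff £0, deviation payoff −£36 → loss £36.
£282: truthful payoff £0, deviation payoff −£55 → loss £55.
£309: truthful payoff £0, deviation payoff −£82 → loss £82.
£196: outcomes coincide → loss £0.
£289: truthful payoff £0, deviation payoff −£62 → loss £62.
Total loss = £36 + £55 + £82 + £62 = £235.

£235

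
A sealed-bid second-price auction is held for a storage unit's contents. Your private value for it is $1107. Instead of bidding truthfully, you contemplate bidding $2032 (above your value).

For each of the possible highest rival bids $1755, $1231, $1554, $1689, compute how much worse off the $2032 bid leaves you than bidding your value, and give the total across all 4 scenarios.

$1801

The deviation costs you only when the competing bid falls strictly between $1107 and $2032; elsewhere both bids give the same outcome.
$1755: truthful payoff $0, deviation payoff −$648 → loss $648.
$1231: truthful payoff $0, deviation payoff −$124 → loss $124.
$1554: truthful payoff $0, deviation payoff −$447 → loss $447.
$1689: truthful payoff $0, deviation payoff −$582 → loss $582.
Total loss = $648 + $124 + $447 + $582 = $1801.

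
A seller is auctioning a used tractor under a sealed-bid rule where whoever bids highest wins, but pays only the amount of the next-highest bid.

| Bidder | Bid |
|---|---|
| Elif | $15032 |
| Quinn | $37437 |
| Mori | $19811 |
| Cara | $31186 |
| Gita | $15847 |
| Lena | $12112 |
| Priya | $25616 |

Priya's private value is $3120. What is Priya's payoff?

$0

Highest bid: Quinn at $37437, so Quinn wins.
Second-highest bid: Cara at $31186 — that is the price the winner pays.
Priya did not win, so Priya pays nothing and receives nothing: payoff $0.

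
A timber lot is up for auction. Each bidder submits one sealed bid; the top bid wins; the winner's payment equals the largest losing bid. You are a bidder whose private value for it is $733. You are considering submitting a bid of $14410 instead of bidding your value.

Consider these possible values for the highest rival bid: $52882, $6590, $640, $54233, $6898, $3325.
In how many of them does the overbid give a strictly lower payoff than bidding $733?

3

The deviation hurts exactly when the highest competing bid lies strictly between $733 and $14410 — overbidding then wins at a price above your value.
$52882: above both → same outcome either way.
$6590: inside the interval → strictly worse (loss $5857).
$640: below both → same outcome either way.
$54233: above both → same outcome either way.
$6898: inside the interval → strictly worse (loss $6165).
$3325: inside the interval → strictly worse (loss $2592).
Count: 3.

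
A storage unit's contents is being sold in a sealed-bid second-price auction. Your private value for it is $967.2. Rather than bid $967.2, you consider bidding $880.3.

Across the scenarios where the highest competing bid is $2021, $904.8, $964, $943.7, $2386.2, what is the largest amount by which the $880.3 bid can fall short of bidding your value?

$62.4

$2021: same outcome either way → loss $0.
$904.8: truthful gives $62.4, deviation gives $0 → loss $62.4.
$964: truthful gives $3.2, deviation gives $0 → loss $3.2.
$943.7: truthful gives $23.5, deviation gives $0 → loss $23.5.
$2386.2: same outcome either way → loss $0.
Maximum loss: $62.4.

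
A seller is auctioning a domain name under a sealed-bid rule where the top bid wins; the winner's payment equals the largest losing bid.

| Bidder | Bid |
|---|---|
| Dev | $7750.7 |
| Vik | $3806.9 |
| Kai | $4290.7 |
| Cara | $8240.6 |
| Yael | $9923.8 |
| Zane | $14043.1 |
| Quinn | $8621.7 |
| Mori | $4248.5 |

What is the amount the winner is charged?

$9923.8

Highest bid: Zane at $14043.1, so Zane wins.
Second-highest bid: Yael at $9923.8 — that is the price the winner pays.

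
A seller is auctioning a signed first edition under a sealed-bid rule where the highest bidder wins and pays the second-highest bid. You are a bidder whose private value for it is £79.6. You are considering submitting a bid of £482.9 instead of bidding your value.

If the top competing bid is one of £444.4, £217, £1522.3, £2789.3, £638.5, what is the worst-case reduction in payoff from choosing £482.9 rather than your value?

£444.4: truthful gives £0, deviation gives −£364.8 → loss £364.8.
£217: truthful gives £0, deviation gives −£137.4 → loss £137.4.
£1522.3: same outcome either way → loss £0.
£2789.3: same outcome either way → loss £0.
£638.5: same outcome either way → loss £0.
Maximum loss: £364.8.

£364.8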